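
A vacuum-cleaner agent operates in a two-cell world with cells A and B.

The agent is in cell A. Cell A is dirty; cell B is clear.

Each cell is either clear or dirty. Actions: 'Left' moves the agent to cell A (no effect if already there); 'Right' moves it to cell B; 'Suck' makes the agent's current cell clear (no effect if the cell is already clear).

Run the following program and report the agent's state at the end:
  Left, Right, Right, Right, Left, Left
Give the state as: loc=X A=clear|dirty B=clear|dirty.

loc=A A=dirty B=clear

t=1 Left ⇒ loc=A A=dirty B=clear
t=2 Right ⇒ loc=B A=dirty B=clear
t=3 Right ⇒ loc=B A=dirty B=clear
t=4 Right ⇒ loc=B A=dirty B=clear
t=5 Left ⇒ loc=A A=dirty B=clear
t=6 Left ⇒ loc=A A=dirty B=clear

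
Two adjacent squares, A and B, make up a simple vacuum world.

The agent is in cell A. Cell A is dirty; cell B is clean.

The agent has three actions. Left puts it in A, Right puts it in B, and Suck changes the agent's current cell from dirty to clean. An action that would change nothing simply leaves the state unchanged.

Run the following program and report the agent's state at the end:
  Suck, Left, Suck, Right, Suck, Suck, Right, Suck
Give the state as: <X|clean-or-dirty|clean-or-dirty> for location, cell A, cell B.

[1] after Suck: <A|clean|clean>
[2] after Left: <A|clean|clean>
[3] after Suck: <A|clean|clean>
[4] after Right: <B|clean|clean>
[5] after Suck: <B|clean|clean>
[6] after Suck: <B|clean|clean>
[7] after Right: <B|clean|clean>
[8] after Suck: <B|clean|clean>

<B|clean|clean>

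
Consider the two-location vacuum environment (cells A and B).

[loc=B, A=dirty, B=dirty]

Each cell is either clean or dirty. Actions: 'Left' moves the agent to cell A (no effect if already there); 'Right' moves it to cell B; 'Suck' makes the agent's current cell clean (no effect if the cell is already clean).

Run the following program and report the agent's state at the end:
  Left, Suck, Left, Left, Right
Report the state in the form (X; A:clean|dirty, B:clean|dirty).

(B; A:clean, B:dirty)

Left (#1): (A; A:dirty, B:dirty)
Suck (#2): (A; A:clean, B:dirty)
Left (#3): (A; A:clean, B:dirty)
Left (#4): (A; A:clean, B:dirty)
Right (#5): (B; A:clean, B:dirty)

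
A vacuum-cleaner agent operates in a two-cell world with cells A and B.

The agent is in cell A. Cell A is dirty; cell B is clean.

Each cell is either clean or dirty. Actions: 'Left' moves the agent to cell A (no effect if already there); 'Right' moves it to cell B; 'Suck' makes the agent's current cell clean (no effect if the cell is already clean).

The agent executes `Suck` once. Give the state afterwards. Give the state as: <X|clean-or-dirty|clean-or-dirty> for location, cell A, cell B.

<A|clean|clean>

start: <A|dirty|clean>
step 1/1 (Suck): <A|clean|clean>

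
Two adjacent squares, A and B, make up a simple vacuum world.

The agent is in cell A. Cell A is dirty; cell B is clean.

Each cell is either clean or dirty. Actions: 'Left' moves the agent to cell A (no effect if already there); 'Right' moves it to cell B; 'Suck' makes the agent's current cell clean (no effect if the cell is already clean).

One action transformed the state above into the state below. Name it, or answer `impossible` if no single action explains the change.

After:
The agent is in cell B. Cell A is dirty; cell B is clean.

try  Left: (A; A:dirty, B:clean)
try Right: (B; A:dirty, B:clean)  ← match
try  Suck: (A; A:clean, B:clean)

Right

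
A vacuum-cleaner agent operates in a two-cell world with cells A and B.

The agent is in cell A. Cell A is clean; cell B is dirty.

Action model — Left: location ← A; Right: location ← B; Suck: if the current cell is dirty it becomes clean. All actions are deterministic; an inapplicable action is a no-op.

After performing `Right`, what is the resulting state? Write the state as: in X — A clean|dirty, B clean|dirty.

start: in A — A clean, B dirty
t=1 Right ⇒ in B — A clean, B dirty

in B — A clean, B dirty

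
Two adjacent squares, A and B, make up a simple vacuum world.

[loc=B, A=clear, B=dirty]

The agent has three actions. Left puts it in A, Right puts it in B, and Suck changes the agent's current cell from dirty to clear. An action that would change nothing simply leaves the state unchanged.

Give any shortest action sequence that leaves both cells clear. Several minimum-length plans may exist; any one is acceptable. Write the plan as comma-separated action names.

1. Suck → (B; A:clear, B:clear)
min 1: B is dirty, one Suck

Suck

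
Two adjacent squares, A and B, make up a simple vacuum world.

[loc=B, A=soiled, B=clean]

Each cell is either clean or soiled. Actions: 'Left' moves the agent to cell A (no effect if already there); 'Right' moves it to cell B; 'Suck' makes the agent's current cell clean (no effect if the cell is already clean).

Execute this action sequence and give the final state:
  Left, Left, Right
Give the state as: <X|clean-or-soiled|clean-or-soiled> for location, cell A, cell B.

<B|soiled|clean>

1) do Left; now <A|soiled|clean>
2) do Left; now <A|soiled|clean>
3) do Right; now <B|soiled|clean>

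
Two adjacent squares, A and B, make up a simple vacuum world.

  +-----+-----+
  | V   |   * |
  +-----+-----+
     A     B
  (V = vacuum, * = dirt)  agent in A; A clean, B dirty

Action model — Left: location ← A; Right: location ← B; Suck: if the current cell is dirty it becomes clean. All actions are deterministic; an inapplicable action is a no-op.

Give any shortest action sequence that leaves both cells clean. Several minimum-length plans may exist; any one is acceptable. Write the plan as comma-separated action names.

Right, Suck

step 1/2 (Right): loc=B A=clean B=dirty
step 2/2 (Suck): loc=B A=clean B=clean
min 2: go B then Suck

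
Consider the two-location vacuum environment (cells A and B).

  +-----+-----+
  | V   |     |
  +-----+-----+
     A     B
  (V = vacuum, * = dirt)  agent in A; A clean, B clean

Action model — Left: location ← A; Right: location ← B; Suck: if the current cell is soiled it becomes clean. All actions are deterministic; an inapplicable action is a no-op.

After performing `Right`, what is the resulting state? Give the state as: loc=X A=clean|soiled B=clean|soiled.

loc=B A=clean B=clean

start: loc=A A=clean B=clean
Right (#1): loc=B A=clean B=clean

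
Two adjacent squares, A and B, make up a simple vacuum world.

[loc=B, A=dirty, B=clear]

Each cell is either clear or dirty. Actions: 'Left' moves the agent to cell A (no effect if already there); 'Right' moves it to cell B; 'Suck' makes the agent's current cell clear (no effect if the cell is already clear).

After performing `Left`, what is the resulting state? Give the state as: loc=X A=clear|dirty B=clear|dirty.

start: loc=B A=dirty B=clear
1) do Left; now loc=A A=dirty B=clear

loc=A A=dirty B=clear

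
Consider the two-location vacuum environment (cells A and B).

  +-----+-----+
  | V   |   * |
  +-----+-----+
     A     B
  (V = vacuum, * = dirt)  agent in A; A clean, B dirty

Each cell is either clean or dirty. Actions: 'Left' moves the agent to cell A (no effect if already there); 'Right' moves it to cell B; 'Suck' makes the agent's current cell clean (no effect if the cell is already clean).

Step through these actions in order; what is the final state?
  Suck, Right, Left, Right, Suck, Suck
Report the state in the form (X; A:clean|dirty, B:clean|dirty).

(B; A:clean, B:clean)

step 1/6 (Suck): (A; A:clean, B:dirty)
step 2/6 (Right): (B; A:clean, B:dirty)
step 3/6 (Left): (A; A:clean, B:dirty)
step 4/6 (Right): (B; A:clean, B:dirty)
step 5/6 (Suck): (B; A:clean, B:clean)
step 6/6 (Suck): (B; A:clean, B:clean)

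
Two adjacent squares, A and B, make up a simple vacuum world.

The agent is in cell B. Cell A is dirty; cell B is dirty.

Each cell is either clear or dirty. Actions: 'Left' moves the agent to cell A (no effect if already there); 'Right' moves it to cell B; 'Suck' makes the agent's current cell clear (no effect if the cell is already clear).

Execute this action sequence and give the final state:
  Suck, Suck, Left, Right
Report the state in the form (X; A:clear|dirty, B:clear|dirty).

step 1/4 (Suck): (B; A:dirty, B:clear)
step 2/4 (Suck): (B; A:dirty, B:clear)
step 3/4 (Left): (A; A:dirty, B:clear)
step 4/4 (Right): (B; A:dirty, B:clear)

(B; A:dirty, B:clear)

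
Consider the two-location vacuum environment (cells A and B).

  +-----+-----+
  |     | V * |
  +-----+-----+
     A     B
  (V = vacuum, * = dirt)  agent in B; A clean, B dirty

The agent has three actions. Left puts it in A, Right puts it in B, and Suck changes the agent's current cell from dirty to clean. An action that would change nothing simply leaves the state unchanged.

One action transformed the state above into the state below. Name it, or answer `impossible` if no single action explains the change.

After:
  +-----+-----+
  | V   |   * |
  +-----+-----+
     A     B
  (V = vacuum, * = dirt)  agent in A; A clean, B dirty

Left

try  Left: (A; A:clean, B:dirty)  ← match
try Right: (B; A:clean, B:dirty)
try  Suck: (B; A:clean, B:clean)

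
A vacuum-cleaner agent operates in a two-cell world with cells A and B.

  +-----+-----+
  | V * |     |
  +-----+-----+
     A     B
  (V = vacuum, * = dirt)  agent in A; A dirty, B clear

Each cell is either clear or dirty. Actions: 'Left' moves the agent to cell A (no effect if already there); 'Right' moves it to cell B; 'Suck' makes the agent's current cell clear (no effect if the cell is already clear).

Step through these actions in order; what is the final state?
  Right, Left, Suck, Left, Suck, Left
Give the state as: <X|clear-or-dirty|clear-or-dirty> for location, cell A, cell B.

<A|clear|clear>

1) do Right; now <B|dirty|clear>
2) do Left; now <A|dirty|clear>
3) do Suck; now <A|clear|clear>
4) do Left; now <A|clear|clear>
5) do Suck; now <A|clear|clear>
6) do Left; now <A|clear|clear>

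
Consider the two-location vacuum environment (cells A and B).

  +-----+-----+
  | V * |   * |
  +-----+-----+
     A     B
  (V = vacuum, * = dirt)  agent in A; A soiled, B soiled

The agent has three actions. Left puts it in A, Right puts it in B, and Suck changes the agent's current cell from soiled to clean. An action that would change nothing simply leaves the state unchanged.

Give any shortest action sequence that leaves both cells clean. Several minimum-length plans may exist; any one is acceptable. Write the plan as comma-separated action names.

step 1/3 (Suck): <A|clean|soiled>
step 2/3 (Right): <B|clean|soiled>
step 3/3 (Suck): <B|clean|clean>
min 3: Suck A + move + Suck B

Suck, Right, Suck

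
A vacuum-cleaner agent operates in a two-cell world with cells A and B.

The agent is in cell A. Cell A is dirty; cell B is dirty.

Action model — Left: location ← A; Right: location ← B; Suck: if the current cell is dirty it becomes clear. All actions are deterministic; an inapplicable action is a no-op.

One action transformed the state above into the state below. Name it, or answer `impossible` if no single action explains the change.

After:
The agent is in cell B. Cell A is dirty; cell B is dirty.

try  Left: <A|dirty|dirty>
try Right: <B|dirty|dirty>  ← match
try  Suck: <A|clear|dirty>

Right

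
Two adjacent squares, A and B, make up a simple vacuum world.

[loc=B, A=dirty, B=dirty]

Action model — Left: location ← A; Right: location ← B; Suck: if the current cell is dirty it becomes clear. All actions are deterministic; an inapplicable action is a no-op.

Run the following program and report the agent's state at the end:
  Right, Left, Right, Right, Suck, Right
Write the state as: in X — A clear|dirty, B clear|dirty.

in B — A dirty, B clear

Right (#1): in B — A dirty, B dirty
Left (#2): in A — A dirty, B dirty
Right (#3): in B — A dirty, B dirty
Right (#4): in B — A dirty, B dirty
Suck (#5): in B — A dirty, B clear
Right (#6): in B — A dirty, B clear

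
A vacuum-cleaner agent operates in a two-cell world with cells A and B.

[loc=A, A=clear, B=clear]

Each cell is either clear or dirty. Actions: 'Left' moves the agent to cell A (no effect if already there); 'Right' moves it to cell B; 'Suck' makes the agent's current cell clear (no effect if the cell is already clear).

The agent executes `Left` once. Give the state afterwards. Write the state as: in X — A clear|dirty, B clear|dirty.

start: in A — A clear, B clear
Left (#1): in A — A clear, B clear

in A — A clear, B clear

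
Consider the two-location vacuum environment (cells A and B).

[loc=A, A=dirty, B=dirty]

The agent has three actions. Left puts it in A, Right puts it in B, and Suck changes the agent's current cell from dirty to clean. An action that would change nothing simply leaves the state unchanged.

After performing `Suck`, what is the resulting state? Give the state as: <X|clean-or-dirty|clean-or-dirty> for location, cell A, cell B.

<A|clean|dirty>

start: <A|dirty|dirty>
1) do Suck; now <A|clean|dirty>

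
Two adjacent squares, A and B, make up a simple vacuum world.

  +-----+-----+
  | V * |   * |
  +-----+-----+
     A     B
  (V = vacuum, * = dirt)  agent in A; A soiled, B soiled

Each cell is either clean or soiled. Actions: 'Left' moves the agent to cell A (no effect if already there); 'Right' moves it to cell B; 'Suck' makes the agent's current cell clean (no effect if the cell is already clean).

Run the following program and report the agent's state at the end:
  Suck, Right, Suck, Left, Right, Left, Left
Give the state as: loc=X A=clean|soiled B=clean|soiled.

loc=A A=clean B=clean

step 1/7 (Suck): loc=A A=clean B=soiled
step 2/7 (Right): loc=B A=clean B=soiled
step 3/7 (Suck): loc=B A=clean B=clean
step 4/7 (Left): loc=A A=clean B=clean
step 5/7 (Right): loc=B A=clean B=clean
step 6/7 (Left): loc=A A=clean B=clean
step 7/7 (Left): loc=A A=clean B=clean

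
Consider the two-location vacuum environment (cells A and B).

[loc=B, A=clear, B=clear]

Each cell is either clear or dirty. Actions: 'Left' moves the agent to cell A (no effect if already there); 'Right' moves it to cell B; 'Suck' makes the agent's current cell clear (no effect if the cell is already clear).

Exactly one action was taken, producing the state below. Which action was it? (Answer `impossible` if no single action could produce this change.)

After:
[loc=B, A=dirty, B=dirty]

impossible

try  Left: in A — A clear, B clear
try Right: in B — A clear, B clear
try  Suck: in B — A clear, B clear
no single action produces the after-state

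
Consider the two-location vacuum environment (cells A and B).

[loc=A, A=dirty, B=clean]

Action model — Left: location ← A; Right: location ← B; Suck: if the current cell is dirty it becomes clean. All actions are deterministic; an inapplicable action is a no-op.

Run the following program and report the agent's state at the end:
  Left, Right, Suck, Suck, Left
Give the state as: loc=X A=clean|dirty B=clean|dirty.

1. Left → loc=A A=dirty B=clean
2. Right → loc=B A=dirty B=clean
3. Suck → loc=B A=dirty B=clean
4. Suck → loc=B A=dirty B=clean
5. Left → loc=A A=dirty B=clean

loc=A A=dirty B=clean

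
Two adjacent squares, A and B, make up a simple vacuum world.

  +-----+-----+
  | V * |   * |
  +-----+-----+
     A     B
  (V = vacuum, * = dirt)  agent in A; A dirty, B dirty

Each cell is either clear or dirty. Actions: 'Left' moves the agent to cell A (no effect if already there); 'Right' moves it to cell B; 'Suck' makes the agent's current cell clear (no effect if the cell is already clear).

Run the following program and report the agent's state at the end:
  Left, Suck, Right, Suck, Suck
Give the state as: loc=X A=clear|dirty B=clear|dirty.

1) do Left; now loc=A A=dirty B=dirty
2) do Suck; now loc=A A=clear B=dirty
3) do Right; now loc=B A=clear B=dirty
4) do Suck; now loc=B A=clear B=clear
5) do Suck; now loc=B A=clear B=clear

loc=B A=clear B=clear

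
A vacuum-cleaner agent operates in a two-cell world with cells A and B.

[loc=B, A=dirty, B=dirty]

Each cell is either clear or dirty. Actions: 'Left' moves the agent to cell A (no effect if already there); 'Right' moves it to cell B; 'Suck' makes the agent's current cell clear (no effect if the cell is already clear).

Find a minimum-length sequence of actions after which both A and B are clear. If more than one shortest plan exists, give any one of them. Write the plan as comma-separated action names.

Suck, Left, Suck

step 1/3 (Suck): (B; A:dirty, B:clear)
step 2/3 (Left): (A; A:dirty, B:clear)
step 3/3 (Suck): (A; A:clear, B:clear)
min 3: Suck B + move + Suck A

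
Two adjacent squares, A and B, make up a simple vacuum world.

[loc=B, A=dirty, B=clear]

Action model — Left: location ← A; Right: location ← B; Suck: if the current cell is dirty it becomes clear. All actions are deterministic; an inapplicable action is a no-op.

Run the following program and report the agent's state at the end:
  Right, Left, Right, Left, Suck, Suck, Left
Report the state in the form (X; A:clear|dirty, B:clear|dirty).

(A; A:clear, B:clear)

[1] after Right: (B; A:dirty, B:clear)
[2] after Left: (A; A:dirty, B:clear)
[3] after Right: (B; A:dirty, B:clear)
[4] after Left: (A; A:dirty, B:clear)
[5] after Suck: (A; A:clear, B:clear)
[6] after Suck: (A; A:clear, B:clear)
[7] after Left: (A; A:clear, B:clear)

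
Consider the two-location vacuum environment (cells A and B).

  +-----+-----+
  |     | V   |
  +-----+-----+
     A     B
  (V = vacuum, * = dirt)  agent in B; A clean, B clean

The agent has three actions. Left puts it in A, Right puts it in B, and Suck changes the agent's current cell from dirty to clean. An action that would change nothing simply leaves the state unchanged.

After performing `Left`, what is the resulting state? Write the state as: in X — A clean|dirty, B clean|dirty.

in A — A clean, B clean

start: in B — A clean, B clean
Left (#1): in A — A clean, B clean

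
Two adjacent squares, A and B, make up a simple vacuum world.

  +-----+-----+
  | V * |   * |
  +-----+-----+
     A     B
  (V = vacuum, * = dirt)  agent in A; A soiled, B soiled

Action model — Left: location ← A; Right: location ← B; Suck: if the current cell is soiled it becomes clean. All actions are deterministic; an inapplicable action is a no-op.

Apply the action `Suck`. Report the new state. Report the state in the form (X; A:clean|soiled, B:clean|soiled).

start: (A; A:soiled, B:soiled)
t=1 Suck ⇒ (A; A:clean, B:soiled)

(A; A:clean, B:soiled)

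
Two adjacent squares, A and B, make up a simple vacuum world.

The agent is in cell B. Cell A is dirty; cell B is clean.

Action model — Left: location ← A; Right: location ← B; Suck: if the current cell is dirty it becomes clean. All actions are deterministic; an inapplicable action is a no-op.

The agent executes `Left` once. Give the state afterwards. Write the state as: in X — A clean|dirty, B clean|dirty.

start: in B — A dirty, B clean
t=1 Left ⇒ in A — A dirty, B clean

in A — A dirty, B clean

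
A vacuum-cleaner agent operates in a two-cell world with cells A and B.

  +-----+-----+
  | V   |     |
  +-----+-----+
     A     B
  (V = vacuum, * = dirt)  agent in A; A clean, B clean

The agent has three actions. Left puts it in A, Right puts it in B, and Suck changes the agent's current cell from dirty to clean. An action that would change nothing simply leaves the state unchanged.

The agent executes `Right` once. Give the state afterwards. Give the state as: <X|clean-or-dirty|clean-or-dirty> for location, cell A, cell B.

start: <A|clean|clean>
Right (#1): <B|clean|clean>

<B|clean|clean>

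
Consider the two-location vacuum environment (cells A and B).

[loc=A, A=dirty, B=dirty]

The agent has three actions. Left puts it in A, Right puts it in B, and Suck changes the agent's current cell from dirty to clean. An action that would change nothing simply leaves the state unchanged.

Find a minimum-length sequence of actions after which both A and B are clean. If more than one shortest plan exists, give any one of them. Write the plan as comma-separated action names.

Suck, Right, Suck

t=1 Suck ⇒ loc=A A=clean B=dirty
t=2 Right ⇒ loc=B A=clean B=dirty
t=3 Suck ⇒ loc=B A=clean B=clean
min 3: Suck A + move + Suck B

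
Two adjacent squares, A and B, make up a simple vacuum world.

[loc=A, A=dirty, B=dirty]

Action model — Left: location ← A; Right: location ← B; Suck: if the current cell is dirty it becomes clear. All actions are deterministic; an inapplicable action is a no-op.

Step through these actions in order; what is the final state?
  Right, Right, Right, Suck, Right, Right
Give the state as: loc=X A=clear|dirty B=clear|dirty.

loc=B A=dirty B=clear

Right (#1): loc=B A=dirty B=dirty
Right (#2): loc=B A=dirty B=dirty
Right (#3): loc=B A=dirty B=dirty
Suck (#4): loc=B A=dirty B=clear
Right (#5): loc=B A=dirty B=clear
Right (#6): loc=B A=dirty B=clear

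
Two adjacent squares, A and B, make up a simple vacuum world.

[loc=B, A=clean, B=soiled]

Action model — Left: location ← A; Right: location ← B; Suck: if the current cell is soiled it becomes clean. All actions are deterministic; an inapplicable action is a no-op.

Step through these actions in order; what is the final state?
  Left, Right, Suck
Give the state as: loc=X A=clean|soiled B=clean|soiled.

1) do Left; now loc=A A=clean B=soiled
2) do Right; now loc=B A=clean B=soiled
3) do Suck; now loc=B A=clean B=clean

loc=B A=clean B=clean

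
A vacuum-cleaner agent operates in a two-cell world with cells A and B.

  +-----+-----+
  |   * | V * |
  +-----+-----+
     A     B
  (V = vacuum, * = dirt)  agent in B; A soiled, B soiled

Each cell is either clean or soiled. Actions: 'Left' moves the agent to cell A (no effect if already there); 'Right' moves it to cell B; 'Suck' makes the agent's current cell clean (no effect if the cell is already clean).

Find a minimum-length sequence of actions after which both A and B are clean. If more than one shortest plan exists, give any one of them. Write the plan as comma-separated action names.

Suck, Left, Suck

1. Suck → (B; A:soiled, B:clean)
2. Left → (A; A:soiled, B:clean)
3. Suck → (A; A:clean, B:clean)
min 3: Suck B + move + Suck A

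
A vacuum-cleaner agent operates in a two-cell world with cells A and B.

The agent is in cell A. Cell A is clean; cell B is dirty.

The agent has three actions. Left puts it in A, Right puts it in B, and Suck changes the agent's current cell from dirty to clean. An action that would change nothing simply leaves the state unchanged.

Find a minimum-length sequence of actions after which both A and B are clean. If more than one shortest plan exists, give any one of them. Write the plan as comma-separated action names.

[1] after Right: loc=B A=clean B=dirty
[2] after Suck: loc=B A=clean B=clean
min 2: go B then Suck

Right, Suck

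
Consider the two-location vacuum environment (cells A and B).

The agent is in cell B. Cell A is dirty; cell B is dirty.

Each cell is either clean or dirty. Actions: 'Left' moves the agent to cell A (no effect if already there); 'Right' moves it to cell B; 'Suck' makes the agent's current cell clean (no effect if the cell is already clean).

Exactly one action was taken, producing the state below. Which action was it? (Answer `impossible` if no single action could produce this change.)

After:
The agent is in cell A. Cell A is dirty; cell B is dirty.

try  Left: in A — A dirty, B dirty  ← match
try Right: in B — A dirty, B dirty
try  Suck: in B — A dirty, B clean

Left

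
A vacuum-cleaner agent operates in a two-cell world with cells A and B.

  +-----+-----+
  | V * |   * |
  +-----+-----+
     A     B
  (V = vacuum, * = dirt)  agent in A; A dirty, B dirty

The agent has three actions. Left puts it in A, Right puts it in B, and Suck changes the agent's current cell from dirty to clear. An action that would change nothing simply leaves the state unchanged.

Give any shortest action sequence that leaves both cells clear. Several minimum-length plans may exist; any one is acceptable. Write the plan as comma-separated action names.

Suck (#1): (A; A:clear, B:dirty)
Right (#2): (B; A:clear, B:dirty)
Suck (#3): (B; A:clear, B:clear)
min 3: Suck A + move + Suck B

Suck, Right, Suck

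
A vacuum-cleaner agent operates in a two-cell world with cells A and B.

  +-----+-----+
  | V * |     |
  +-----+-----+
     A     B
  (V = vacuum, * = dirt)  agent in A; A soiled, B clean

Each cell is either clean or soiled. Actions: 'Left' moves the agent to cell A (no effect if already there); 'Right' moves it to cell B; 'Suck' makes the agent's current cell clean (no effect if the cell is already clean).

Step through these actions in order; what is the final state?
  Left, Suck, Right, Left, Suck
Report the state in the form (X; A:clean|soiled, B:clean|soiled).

t=1 Left ⇒ (A; A:soiled, B:clean)
t=2 Suck ⇒ (A; A:clean, B:clean)
t=3 Right ⇒ (B; A:clean, B:clean)
t=4 Left ⇒ (A; A:clean, B:clean)
t=5 Suck ⇒ (A; A:clean, B:clean)

(A; A:clean, B:clean)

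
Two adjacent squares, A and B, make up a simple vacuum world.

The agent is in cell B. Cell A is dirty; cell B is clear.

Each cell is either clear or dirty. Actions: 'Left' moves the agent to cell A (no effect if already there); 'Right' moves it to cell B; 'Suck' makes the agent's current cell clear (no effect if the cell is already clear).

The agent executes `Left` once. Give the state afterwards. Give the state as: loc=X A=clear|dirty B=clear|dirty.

loc=A A=dirty B=clear

start: loc=B A=dirty B=clear
1) do Left; now loc=A A=dirty B=clear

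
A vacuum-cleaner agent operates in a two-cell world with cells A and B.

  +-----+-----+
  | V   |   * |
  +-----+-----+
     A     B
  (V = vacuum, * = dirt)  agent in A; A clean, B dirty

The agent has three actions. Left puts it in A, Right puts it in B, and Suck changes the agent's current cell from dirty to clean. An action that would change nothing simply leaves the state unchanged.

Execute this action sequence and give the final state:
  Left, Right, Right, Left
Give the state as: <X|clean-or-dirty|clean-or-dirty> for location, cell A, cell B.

Left (#1): <A|clean|dirty>
Right (#2): <B|clean|dirty>
Right (#3): <B|clean|dirty>
Left (#4): <A|clean|dirty>

<A|clean|dirty>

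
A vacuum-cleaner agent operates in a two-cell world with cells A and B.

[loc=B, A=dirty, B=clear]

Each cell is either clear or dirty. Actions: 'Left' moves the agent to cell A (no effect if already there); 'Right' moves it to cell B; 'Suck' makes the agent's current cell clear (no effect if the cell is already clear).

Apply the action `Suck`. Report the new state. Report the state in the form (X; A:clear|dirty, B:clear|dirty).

start: (B; A:dirty, B:clear)
step 1/1 (Suck): (B; A:dirty, B:clear)

(B; A:dirty, B:clear)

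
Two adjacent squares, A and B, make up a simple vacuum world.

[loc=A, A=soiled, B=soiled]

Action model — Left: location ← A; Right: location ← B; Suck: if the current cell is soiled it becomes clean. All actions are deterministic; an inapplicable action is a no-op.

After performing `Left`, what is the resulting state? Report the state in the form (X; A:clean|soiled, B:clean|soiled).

(A; A:soiled, B:soiled)

start: (A; A:soiled, B:soiled)
step 1/1 (Left): (A; A:soiled, B:soiled)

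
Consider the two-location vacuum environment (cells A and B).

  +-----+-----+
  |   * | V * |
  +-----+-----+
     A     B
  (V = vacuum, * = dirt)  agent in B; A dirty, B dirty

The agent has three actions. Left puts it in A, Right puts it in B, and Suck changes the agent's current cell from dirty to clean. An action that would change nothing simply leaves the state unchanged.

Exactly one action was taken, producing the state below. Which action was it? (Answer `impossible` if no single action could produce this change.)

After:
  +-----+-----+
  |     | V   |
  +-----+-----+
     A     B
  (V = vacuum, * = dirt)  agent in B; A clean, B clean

impossible

try  Left: loc=A A=dirty B=dirty
try Right: loc=B A=dirty B=dirty
try  Suck: loc=B A=dirty B=clean
no single action produces the after-state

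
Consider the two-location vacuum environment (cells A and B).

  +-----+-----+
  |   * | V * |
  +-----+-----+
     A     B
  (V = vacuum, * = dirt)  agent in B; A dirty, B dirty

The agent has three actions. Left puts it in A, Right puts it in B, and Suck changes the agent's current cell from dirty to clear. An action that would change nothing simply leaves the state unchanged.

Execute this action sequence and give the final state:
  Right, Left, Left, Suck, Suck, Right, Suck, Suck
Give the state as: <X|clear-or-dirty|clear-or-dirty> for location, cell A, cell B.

<B|clear|clear>

[1] after Right: <B|dirty|dirty>
[2] after Left: <A|dirty|dirty>
[3] after Left: <A|dirty|dirty>
[4] after Suck: <A|clear|dirty>
[5] after Suck: <A|clear|dirty>
[6] after Right: <B|clear|dirty>
[7] after Suck: <B|clear|clear>
[8] after Suck: <B|clear|clear>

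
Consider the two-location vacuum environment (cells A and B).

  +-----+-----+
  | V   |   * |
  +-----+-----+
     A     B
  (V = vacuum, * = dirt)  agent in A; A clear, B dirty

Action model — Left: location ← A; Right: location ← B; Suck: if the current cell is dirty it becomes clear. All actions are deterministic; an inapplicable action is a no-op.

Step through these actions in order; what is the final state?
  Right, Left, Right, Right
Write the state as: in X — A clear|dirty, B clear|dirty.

[1] after Right: in B — A clear, B dirty
[2] after Left: in A — A clear, B dirty
[3] after Right: in B — A clear, B dirty
[4] after Right: in B — A clear, B dirty

in B — A clear, B dirty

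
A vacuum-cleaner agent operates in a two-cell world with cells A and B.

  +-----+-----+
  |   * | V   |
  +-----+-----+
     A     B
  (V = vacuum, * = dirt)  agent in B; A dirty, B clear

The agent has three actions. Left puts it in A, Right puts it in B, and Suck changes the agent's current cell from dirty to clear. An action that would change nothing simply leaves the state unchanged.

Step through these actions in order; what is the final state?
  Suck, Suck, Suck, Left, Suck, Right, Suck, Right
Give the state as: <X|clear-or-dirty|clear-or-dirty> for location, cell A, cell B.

<B|clear|clear>

Suck (#1): <B|dirty|clear>
Suck (#2): <B|dirty|clear>
Suck (#3): <B|dirty|clear>
Left (#4): <A|dirty|clear>
Suck (#5): <A|clear|clear>
Right (#6): <B|clear|clear>
Suck (#7): <B|clear|clear>
Right (#8): <B|clear|clear>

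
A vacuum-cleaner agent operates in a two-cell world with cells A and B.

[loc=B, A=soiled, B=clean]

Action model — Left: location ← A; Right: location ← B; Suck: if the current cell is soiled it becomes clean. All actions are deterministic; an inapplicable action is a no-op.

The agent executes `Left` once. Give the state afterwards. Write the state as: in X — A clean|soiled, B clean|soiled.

in A — A soiled, B clean

start: in B — A soiled, B clean
t=1 Left ⇒ in A — A soiled, B clean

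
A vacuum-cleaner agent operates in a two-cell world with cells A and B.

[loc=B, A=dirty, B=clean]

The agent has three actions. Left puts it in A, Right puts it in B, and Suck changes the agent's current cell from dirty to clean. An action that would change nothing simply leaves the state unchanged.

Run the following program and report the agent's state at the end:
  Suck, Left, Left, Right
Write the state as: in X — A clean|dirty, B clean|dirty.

in B — A dirty, B clean

step 1/4 (Suck): in B — A dirty, B clean
step 2/4 (Left): in A — A dirty, B clean
step 3/4 (Left): in A — A dirty, B clean
step 4/4 (Right): in B — A dirty, B clean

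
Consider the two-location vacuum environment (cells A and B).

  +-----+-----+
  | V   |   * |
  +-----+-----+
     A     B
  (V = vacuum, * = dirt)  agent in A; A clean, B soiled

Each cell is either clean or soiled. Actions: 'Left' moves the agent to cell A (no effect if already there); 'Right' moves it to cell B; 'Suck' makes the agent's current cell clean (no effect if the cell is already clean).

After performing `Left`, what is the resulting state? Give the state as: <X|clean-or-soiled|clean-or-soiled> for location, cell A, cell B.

<A|clean|soiled>

start: <A|clean|soiled>
1) do Left; now <A|clean|soiled>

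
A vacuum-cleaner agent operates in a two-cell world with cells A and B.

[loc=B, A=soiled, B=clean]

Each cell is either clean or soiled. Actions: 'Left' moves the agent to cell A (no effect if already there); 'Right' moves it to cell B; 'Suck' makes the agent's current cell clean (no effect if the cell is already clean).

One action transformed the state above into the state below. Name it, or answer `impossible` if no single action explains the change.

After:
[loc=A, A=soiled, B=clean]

Left

try  Left: in A — A soiled, B clean  ← match
try Right: in B — A soiled, B clean
try  Suck: in B — A soiled, B clean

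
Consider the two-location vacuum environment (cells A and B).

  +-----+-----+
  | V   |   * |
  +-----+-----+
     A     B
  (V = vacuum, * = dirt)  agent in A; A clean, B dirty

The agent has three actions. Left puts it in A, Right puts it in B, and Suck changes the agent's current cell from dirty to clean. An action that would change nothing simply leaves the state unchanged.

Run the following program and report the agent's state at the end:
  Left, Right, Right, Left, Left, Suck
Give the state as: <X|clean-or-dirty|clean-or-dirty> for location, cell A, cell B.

[1] after Left: <A|clean|dirty>
[2] after Right: <B|clean|dirty>
[3] after Right: <B|clean|dirty>
[4] after Left: <A|clean|dirty>
[5] after Left: <A|clean|dirty>
[6] after Suck: <A|clean|dirty>

<A|clean|dirty>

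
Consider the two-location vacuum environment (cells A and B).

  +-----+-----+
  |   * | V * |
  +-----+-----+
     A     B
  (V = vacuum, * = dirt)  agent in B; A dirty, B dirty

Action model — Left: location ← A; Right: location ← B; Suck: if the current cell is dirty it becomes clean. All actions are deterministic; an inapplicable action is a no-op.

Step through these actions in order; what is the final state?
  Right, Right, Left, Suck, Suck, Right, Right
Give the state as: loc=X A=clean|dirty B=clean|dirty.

loc=B A=clean B=dirty

Right (#1): loc=B A=dirty B=dirty
Right (#2): loc=B A=dirty B=dirty
Left (#3): loc=A A=dirty B=dirty
Suck (#4): loc=A A=clean B=dirty
Suck (#5): loc=A A=clean B=dirty
Right (#6): loc=B A=clean B=dirty
Right (#7): loc=B A=clean B=dirty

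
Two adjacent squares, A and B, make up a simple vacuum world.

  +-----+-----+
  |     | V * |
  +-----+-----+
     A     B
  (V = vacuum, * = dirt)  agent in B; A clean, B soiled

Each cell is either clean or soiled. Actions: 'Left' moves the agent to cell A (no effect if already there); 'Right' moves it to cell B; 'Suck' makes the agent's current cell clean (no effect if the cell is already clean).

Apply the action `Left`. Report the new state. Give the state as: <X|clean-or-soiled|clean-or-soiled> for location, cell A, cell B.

start: <B|clean|soiled>
step 1/1 (Left): <A|clean|soiled>

<A|clean|soiled>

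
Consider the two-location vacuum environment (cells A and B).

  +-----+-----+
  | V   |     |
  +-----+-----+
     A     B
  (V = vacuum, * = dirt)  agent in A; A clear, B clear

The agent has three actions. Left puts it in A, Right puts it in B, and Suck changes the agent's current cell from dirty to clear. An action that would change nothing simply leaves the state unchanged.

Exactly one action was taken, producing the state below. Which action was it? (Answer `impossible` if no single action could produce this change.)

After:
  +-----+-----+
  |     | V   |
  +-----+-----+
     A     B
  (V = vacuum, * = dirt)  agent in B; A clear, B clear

try  Left: loc=A A=clear B=clear
try Right: loc=B A=clear B=clear  ← match
try  Suck: loc=A A=clear B=clear

Right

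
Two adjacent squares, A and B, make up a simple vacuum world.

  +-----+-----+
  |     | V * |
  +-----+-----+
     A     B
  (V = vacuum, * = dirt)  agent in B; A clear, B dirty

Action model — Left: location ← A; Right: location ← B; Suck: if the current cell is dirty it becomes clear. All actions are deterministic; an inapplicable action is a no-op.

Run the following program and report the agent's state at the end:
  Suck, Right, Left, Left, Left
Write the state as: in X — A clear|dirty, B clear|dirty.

1) do Suck; now in B — A clear, B clear
2) do Right; now in B — A clear, B clear
3) do Left; now in A — A clear, B clear
4) do Left; now in A — A clear, B clear
5) do Left; now in A — A clear, B clear

in A — A clear, B clear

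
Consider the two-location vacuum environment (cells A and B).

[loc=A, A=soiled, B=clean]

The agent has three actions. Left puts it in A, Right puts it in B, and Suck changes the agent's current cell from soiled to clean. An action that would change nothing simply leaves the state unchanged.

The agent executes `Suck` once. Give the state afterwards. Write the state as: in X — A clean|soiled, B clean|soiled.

start: in A — A soiled, B clean
step 1/1 (Suck): in A — A clean, B clean

in A — A clean, B clean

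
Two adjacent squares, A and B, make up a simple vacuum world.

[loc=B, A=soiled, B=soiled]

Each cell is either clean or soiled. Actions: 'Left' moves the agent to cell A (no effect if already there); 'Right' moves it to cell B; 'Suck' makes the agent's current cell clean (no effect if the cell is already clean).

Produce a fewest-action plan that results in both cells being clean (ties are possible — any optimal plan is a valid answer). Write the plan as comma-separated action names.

Suck, Left, Suck

t=1 Suck ⇒ (B; A:soiled, B:clean)
t=2 Left ⇒ (A; A:soiled, B:clean)
t=3 Suck ⇒ (A; A:clean, B:clean)
min 3: Suck B + move + Suck A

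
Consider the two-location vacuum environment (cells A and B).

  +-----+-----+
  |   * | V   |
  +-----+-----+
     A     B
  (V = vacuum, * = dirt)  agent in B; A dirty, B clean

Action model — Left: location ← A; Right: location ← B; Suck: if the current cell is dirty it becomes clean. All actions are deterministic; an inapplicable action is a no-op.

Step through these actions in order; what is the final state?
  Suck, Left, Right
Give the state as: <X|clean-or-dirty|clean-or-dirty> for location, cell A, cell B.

Suck (#1): <B|dirty|clean>
Left (#2): <A|dirty|clean>
Right (#3): <B|dirty|clean>

<B|dirty|clean>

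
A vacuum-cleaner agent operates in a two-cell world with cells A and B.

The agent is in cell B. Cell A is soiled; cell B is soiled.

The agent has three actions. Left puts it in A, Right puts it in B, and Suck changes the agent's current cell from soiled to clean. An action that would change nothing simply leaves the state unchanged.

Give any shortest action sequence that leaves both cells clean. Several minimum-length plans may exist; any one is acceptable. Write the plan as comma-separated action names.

Suck, Left, Suck

1. Suck → <B|soiled|clean>
2. Left → <A|soiled|clean>
3. Suck → <A|clean|clean>
min 3: Suck B + move + Suck A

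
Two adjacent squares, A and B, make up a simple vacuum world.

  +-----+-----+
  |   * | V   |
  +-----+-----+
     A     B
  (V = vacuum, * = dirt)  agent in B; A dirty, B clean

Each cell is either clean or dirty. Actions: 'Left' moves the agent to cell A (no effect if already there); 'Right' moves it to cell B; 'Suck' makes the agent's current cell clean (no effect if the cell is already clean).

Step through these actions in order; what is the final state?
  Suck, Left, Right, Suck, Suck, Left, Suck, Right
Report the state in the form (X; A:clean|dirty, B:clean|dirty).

t=1 Suck ⇒ (B; A:dirty, B:clean)
t=2 Left ⇒ (A; A:dirty, B:clean)
t=3 Right ⇒ (B; A:dirty, B:clean)
t=4 Suck ⇒ (B; A:dirty, B:clean)
t=5 Suck ⇒ (B; A:dirty, B:clean)
t=6 Left ⇒ (A; A:dirty, B:clean)
t=7 Suck ⇒ (A; A:clean, B:clean)
t=8 Right ⇒ (B; A:clean, B:clean)

(B; A:clean, B:clean)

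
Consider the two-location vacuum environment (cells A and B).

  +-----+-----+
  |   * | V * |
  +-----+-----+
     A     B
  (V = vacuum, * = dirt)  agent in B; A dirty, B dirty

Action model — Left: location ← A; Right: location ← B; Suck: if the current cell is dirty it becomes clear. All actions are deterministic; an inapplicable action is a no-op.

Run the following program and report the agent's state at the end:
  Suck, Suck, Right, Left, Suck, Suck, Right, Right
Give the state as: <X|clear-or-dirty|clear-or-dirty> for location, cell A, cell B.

<B|clear|clear>

1) do Suck; now <B|dirty|clear>
2) do Suck; now <B|dirty|clear>
3) do Right; now <B|dirty|clear>
4) do Left; now <A|dirty|clear>
5) do Suck; now <A|clear|clear>
6) do Suck; now <A|clear|clear>
7) do Right; now <B|clear|clear>
8) do Right; now <B|clear|clear>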